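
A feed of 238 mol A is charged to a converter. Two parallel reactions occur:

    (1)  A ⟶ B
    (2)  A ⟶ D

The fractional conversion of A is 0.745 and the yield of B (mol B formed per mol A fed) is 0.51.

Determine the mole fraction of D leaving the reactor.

0.235

Yield of B: 1ξ₁ / 238 = 0.51 → ξ₁ = 121.4 mol.
Conversion of A: 1ξ₁ + 1ξ₂ = 0.745 × 238 = 177.3 → ξ₂ = 55.93 mol.
Outlet amounts (n = n₀ + Σ ν·ξ):
  A: 238 − 1(121.4) − 1(55.93) = 60.69
  B: 0 + 1(121.4) = 121.4
  D: 0 + 1(55.93) = 55.93
Total out = 238 mol; y_D = 55.93 / 238 = 0.235.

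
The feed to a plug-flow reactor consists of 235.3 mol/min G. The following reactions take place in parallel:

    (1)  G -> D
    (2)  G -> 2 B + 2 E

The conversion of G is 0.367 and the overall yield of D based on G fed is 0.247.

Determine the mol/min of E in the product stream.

56.5 mol/min

Yield of D: 1ξ₁ / 235.3 = 0.247 → ξ₁ = 58.12 mol/min.
Conversion of G: 1ξ₁ + 1ξ₂ = 0.367 × 235.3 = 86.36 → ξ₂ = 28.24 mol/min.
Outlet amounts (n = n₀ + Σ ν·ξ):
  G: 235.3 − 1(58.12) − 1(28.24) = 148.9
  D: 0 + 1(58.12) = 58.12
  B: 0 + 2(28.24) = 56.47
  E: 0 + 2(28.24) = 56.47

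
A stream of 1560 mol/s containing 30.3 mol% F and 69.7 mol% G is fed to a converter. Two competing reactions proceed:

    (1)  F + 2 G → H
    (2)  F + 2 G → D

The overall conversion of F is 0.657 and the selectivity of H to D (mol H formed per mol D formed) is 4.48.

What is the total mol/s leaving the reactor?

939 mol/s

Conversion of F: F consumed = 0.657 × 472.7 = 310.6 mol/s = 1ξ₁ + 1ξ₂.
Selectivity: 1ξ₁ / (1ξ₂) = 4.48 → ξ₁ = 4.48 ξ₂.
Substitute: (1·4.48 + 1) ξ₂ = 310.6 → ξ₂ = 56.67 mol/s, ξ₁ = 253.9 mol/s.
Outlet amounts (n = n₀ + Σ ν·ξ):
  F: 472.7 − 1(253.9) − 1(56.67) = 162.1
  G: 1087 − 2(253.9) − 2(56.67) = 466.2
  H: 0 + 1(253.9) = 253.9
  D: 0 + 1(56.67) = 56.67
Total out = 162.1 + 466.2 + 253.9 + 56.67 = 938.9 mol/s.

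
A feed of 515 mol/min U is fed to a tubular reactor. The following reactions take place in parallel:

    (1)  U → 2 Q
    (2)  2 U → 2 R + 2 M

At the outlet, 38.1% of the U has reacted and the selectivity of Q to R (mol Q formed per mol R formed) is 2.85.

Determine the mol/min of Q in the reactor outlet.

Conversion of U: U consumed = 0.381 × 515 = 196.2 mol/min = 1ξ₁ + 2ξ₂.
Selectivity: 2ξ₁ / (2ξ₂) = 2.85 → ξ₁ = 2.85 ξ₂.
Substitute: (1·2.85 + 2) ξ₂ = 196.2 → ξ₂ = 40.46 mol/min, ξ₁ = 115.3 mol/min.
Outlet amounts (n = n₀ + Σ ν·ξ):
  U: 515 − 1(115.3) − 2(40.46) = 318.8
  Q: 0 + 2(115.3) = 230.6
  R: 0 + 2(40.46) = 80.91
  M: 0 + 2(40.46) = 80.91

231 mol/min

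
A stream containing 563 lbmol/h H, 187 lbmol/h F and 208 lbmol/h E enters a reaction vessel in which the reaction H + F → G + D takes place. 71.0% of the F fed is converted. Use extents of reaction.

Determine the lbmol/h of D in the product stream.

133 lbmol/h

F reacted = 0.71 × 187 = 132.8 lbmol/h; ν_F = −1, so ξ = 132.8/1 = 132.8 lbmol/h.
Outlet amounts (n = n₀ + ν ξ):
  H: 563 − 1(132.8) = 430.2
  F: 187 − 1(132.8) = 54.23
  G: 0 + 1(132.8) = 132.8
  D: 0 + 1(132.8) = 132.8
  E: 208 (inert)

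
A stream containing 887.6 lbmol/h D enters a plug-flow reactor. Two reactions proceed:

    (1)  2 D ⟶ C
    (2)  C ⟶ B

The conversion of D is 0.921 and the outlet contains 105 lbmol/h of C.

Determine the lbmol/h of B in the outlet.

304 lbmol/h

Conversion of D: D consumed = 2ξ₁ = 0.921 × 887.6 → ξ₁ = 408.7 lbmol/h.
C balance: n_C = 0 + 1ξ₁ − 1ξ₂ = 105 → ξ₂ = (1·408.7 − 105)/1 = 303.7 lbmol/h.
Outlet amounts (n = n₀ + Σ ν·ξ):
  D: 887.6 − 2(408.7) = 70.12
  C: 0 + 1(408.7) − 1(303.7) = 105
  B: 0 + 1(303.7) = 303.7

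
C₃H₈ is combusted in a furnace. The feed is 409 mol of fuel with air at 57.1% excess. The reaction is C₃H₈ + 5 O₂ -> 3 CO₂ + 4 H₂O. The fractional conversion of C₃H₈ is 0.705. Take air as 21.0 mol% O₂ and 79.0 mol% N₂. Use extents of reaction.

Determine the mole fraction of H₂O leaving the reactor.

Stoichiometric O₂ = 5 × 409 = 2045 mol; O₂ fed = 2045 × 1.571 = 3213 mol.
N₂ fed = 3213 × 79/21 = 12090 mol.
Fuel reacted = 0.705 × 409 → ξ = 288.3 mol.
Outlet (n = n₀ + ν ξ):
  C₃H₈: 409 − 1(288.3) = 120.7
  O₂: 3213 − 5(288.3) = 1771
  N₂: 12090 (inert)
  CO₂: 0 + 3(288.3) = 865
  H₂O: 0 + 4(288.3) = 1153
Total out = 16000 mol; y_H₂O = 1153 / 16000 = 0.0721.

0.0721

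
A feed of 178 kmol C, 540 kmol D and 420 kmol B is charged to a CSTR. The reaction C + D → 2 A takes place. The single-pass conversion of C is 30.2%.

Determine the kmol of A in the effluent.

108 kmol

C reacted = 0.302 × 178 = 53.76 kmol; ν_C = −1, so ξ = 53.76/1 = 53.76 kmol.
Outlet amounts (n = n₀ + ν ξ):
  C: 178 − 1(53.76) = 124.2
  D: 540 − 1(53.76) = 486.2
  A: 0 + 2(53.76) = 107.5
  B: 420 (inert)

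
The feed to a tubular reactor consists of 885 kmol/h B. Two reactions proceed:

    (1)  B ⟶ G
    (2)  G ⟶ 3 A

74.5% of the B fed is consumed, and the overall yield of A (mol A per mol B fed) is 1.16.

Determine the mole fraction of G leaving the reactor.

0.202

Conversion of B: B consumed = 1ξ₁ = 0.745 × 885 → ξ₁ = 659.3 kmol/h.
Yield of A: 3ξ₂ / 885 = 1.16 → ξ₂ = 342.2 kmol/h.
Outlet amounts (n = n₀ + Σ ν·ξ):
  B: 885 − 1(659.3) = 225.7
  G: 0 + 1(659.3) − 1(342.2) = 317.1
  A: 0 + 3(342.2) = 1027
Total out = 1569 kmol/h; y_G = 317.1 / 1569 = 0.2021.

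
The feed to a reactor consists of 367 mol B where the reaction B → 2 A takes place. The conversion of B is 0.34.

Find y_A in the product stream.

0.507

B reacted = 0.34 × 367 = 124.8 mol; ν_B = −1, so ξ = 124.8/1 = 124.8 mol.
Outlet amounts (n = n₀ + ν ξ):
  B: 367 − 1(124.8) = 242.2
  A: 0 + 2(124.8) = 249.6
Total out = 491.8 mol; y_A = 249.6 / 491.8 = 0.5075.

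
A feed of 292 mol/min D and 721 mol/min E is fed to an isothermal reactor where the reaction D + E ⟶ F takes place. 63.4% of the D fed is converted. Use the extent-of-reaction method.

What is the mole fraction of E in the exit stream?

D reacted = 0.634 × 292 = 185.1 mol/min; ν_D = −1, so ξ = 185.1/1 = 185.1 mol/min.
Outlet amounts (n = n₀ + ν ξ):
  D: 292 − 1(185.1) = 106.9
  E: 721 − 1(185.1) = 535.9
  F: 0 + 1(185.1) = 185.1
Total out = 827.9 mol/min; y_E = 535.9 / 827.9 = 0.6473.

0.647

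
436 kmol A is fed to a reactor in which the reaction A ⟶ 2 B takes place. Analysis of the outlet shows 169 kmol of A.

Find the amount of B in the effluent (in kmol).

For A: n = n₀ − 1ξ → 169 = 436 − 1ξ, giving ξ = 267 kmol.
Outlet amounts (n = n₀ + ν ξ):
  A: 436 − 1(267) = 169
  B: 0 + 2(267) = 534

534 kmol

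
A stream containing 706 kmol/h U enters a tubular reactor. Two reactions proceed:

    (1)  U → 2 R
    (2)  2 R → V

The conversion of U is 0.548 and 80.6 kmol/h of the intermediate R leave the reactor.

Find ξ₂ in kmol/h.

Conversion of U: U consumed = 1ξ₁ = 0.548 × 706 → ξ₁ = 386.9 kmol/h.
R balance: n_R = 0 + 2ξ₁ − 2ξ₂ = 80.6 → ξ₂ = (2·386.9 − 80.6)/2 = 346.6 kmol/h.
Outlet amounts (n = n₀ + Σ ν·ξ):
  U: 706 − 1(386.9) = 319.1
  R: 0 + 2(386.9) − 2(346.6) = 80.6
  V: 0 + 1(346.6) = 346.6

ξ₂ = 347 kmol/h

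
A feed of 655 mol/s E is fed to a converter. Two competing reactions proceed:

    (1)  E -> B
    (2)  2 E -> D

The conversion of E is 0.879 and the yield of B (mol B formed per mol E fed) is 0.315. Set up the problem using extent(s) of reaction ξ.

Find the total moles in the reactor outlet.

Yield of B: 1ξ₁ / 655 = 0.315 → ξ₁ = 206.3 mol/s.
Conversion of E: 1ξ₁ + 2ξ₂ = 0.879 × 655 = 575.7 → ξ₂ = 184.7 mol/s.
Outlet amounts (n = n₀ + Σ ν·ξ):
  E: 655 − 1(206.3) − 2(184.7) = 79.25
  B: 0 + 1(206.3) = 206.3
  D: 0 + 1(184.7) = 184.7
Total out = 79.25 + 206.3 + 184.7 = 470.3 mol/s.

470 mol/s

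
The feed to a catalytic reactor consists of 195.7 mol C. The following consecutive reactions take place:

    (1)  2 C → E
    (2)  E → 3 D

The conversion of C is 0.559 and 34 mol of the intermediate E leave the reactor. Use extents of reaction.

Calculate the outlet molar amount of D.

62.1 mol

Conversion of C: C consumed = 2ξ₁ = 0.559 × 195.7 → ξ₁ = 54.7 mol.
E balance: n_E = 0 + 1ξ₁ − 1ξ₂ = 34 → ξ₂ = (1·54.7 − 34)/1 = 20.7 mol.
Outlet amounts (n = n₀ + Σ ν·ξ):
  C: 195.7 − 2(54.7) = 86.3
  E: 0 + 1(54.7) − 1(20.7) = 34
  D: 0 + 3(20.7) = 62.09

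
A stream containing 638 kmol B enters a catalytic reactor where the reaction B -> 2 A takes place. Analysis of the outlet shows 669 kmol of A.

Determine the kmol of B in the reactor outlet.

304 kmol

For A: n = n₀ + 2ξ → 669 = 0 + 2ξ, giving ξ = 334.5 kmol.
Outlet amounts (n = n₀ + ν ξ):
  B: 638 − 1(334.5) = 303.5
  A: 0 + 2(334.5) = 669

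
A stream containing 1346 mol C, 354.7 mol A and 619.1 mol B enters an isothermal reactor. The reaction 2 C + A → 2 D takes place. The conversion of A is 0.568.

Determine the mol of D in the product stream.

403 mol

A reacted = 0.568 × 354.7 = 201.5 mol; ν_A = −1, so ξ = 201.5/1 = 201.5 mol.
Outlet amounts (n = n₀ + ν ξ):
  C: 1346 − 2(201.5) = 943.1
  A: 354.7 − 1(201.5) = 153.2
  D: 0 + 2(201.5) = 402.9
  B: 619.1 (inert)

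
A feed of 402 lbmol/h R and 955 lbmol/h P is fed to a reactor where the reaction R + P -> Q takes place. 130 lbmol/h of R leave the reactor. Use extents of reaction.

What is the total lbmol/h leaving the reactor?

1080 lbmol/h

For R: n = n₀ − 1ξ → 130 = 402 − 1ξ, giving ξ = 272 lbmol/h.
Outlet amounts (n = n₀ + ν ξ):
  R: 402 − 1(272) = 130
  P: 955 − 1(272) = 683
  Q: 0 + 1(272) = 272
Total out = 130 + 683 + 272 = 1085 lbmol/h.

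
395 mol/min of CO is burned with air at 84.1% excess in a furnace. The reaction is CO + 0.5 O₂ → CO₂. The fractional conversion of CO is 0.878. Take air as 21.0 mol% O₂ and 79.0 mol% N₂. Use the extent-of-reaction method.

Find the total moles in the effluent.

Stoichiometric O₂ = 0.5 × 395 = 197.5 mol/min; O₂ fed = 197.5 × 1.841 = 363.6 mol/min.
N₂ fed = 363.6 × 79/21 = 1368 mol/min.
Fuel reacted = 0.878 × 395 → ξ = 346.8 mol/min.
Outlet (n = n₀ + ν ξ):
  CO: 395 − 1(346.8) = 48.19
  O₂: 363.6 − 0.5(346.8) = 190.2
  N₂: 1368 (inert)
  CO₂: 0 + 1(346.8) = 346.8
Total out = 48.19 + 190.2 + 1368 + 346.8 = 1953 mol/min.

1950 mol/min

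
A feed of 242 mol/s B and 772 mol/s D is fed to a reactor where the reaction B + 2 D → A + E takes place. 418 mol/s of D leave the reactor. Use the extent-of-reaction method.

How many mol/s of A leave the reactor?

For D: n = n₀ − 2ξ → 418 = 772 − 2ξ, giving ξ = 177 mol/s.
Outlet amounts (n = n₀ + ν ξ):
  B: 242 − 1(177) = 65
  D: 772 − 2(177) = 418
  A: 0 + 1(177) = 177
  E: 0 + 1(177) = 177

177 mol/s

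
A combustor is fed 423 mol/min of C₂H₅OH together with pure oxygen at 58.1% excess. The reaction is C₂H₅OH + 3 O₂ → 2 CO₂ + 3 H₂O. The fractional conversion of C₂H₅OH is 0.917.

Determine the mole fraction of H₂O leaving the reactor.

0.413

Stoichiometric O₂ = 3 × 423 = 1269 mol/min; O₂ fed = 1269 × 1.581 = 2006 mol/min.
Fuel reacted = 0.917 × 423 → ξ = 387.9 mol/min.
Outlet (n = n₀ + ν ξ):
  C₂H₅OH: 423 − 1(387.9) = 35.11
  O₂: 2006 − 3(387.9) = 842.6
  CO₂: 0 + 2(387.9) = 775.8
  H₂O: 0 + 3(387.9) = 1164
Total out = 2817 mol/min; y_H₂O = 1164 / 2817 = 0.4131.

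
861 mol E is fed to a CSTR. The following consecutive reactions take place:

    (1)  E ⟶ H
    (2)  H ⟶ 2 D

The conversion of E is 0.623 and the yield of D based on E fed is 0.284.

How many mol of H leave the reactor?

Conversion of E: E consumed = 1ξ₁ = 0.623 × 861 → ξ₁ = 536.4 mol.
Yield of D: 2ξ₂ / 861 = 0.284 → ξ₂ = 122.3 mol.
Outlet amounts (n = n₀ + Σ ν·ξ):
  E: 861 − 1(536.4) = 324.6
  H: 0 + 1(536.4) − 1(122.3) = 414.1
  D: 0 + 2(122.3) = 244.5

414 mol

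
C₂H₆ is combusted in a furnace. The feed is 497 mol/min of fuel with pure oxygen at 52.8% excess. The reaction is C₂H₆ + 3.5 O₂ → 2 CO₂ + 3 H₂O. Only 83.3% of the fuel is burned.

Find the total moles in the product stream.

3360 mol/min

Stoichiometric O₂ = 3.5 × 497 = 1740 mol/min; O₂ fed = 1740 × 1.528 = 2658 mol/min.
Fuel reacted = 0.833 × 497 → ξ = 414 mol/min.
Outlet (n = n₀ + ν ξ):
  C₂H₆: 497 − 1(414) = 83
  O₂: 2658 − 3.5(414) = 1209
  CO₂: 0 + 2(414) = 828
  H₂O: 0 + 3(414) = 1242
Total out = 83 + 1209 + 828 + 1242 = 3362 mol/min.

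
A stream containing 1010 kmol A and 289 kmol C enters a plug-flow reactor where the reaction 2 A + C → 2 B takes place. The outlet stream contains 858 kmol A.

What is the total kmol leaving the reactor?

1220 kmol

For A: n = n₀ − 2ξ → 858 = 1010 − 2ξ, giving ξ = 76 kmol.
Outlet amounts (n = n₀ + ν ξ):
  A: 1010 − 2(76) = 858
  C: 289 − 1(76) = 213
  B: 0 + 2(76) = 152
Total out = 858 + 213 + 152 = 1223 kmol.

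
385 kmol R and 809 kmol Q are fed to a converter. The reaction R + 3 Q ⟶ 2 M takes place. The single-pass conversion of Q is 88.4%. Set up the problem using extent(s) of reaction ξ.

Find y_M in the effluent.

0.665

Q reacted = 0.884 × 809 = 715.2 kmol; ν_Q = −3, so ξ = 715.2/3 = 238.4 kmol.
Outlet amounts (n = n₀ + ν ξ):
  R: 385 − 1(238.4) = 146.6
  Q: 809 − 3(238.4) = 93.84
  M: 0 + 2(238.4) = 476.8
Total out = 717.2 kmol; y_M = 476.8 / 717.2 = 0.6647.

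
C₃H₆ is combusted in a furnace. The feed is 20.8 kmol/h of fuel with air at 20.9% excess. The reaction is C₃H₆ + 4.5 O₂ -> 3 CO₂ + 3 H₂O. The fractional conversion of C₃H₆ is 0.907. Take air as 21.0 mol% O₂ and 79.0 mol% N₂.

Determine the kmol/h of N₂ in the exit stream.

426 kmol/h

Stoichiometric O₂ = 4.5 × 20.8 = 93.6 kmol/h; O₂ fed = 93.6 × 1.209 = 113.2 kmol/h.
N₂ fed = 113.2 × 79/21 = 425.7 kmol/h.
Fuel reacted = 0.907 × 20.8 → ξ = 18.87 kmol/h.
Outlet (n = n₀ + ν ξ):
  C₃H₆: 20.8 − 1(18.87) = 1.934
  O₂: 113.2 − 4.5(18.87) = 28.27
  N₂: 425.7 (inert)
  CO₂: 0 + 3(18.87) = 56.6
  H₂O: 0 + 3(18.87) = 56.6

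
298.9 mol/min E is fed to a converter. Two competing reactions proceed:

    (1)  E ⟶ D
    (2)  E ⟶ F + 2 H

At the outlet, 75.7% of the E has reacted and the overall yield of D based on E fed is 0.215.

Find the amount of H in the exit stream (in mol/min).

Yield of D: 1ξ₁ / 298.9 = 0.215 → ξ₁ = 64.26 mol/min.
Conversion of E: 1ξ₁ + 1ξ₂ = 0.757 × 298.9 = 226.3 → ξ₂ = 162 mol/min.
Outlet amounts (n = n₀ + Σ ν·ξ):
  E: 298.9 − 1(64.26) − 1(162) = 72.63
  D: 0 + 1(64.26) = 64.26
  F: 0 + 1(162) = 162
  H: 0 + 2(162) = 324

324 mol/min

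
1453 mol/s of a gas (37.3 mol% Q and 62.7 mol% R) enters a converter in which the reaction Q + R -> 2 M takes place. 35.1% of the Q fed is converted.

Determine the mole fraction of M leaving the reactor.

0.262

Q reacted = 0.351 × 542 = 190.2 mol/s; ν_Q = −1, so ξ = 190.2/1 = 190.2 mol/s.
Outlet amounts (n = n₀ + ν ξ):
  Q: 542 − 1(190.2) = 351.7
  R: 911 − 1(190.2) = 720.8
  M: 0 + 2(190.2) = 380.5
Total out = 1453 mol/s; y_M = 380.5 / 1453 = 0.2618.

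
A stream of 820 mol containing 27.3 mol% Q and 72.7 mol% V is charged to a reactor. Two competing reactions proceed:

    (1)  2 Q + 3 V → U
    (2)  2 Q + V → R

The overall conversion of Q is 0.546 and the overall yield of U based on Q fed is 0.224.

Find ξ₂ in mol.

Yield of U: 1ξ₁ / 223.9 = 0.224 → ξ₁ = 50.14 mol.
Conversion of Q: 2ξ₁ + 2ξ₂ = 0.546 × 223.9 = 122.2 → ξ₂ = 10.97 mol.
Outlet amounts (n = n₀ + Σ ν·ξ):
  Q: 223.9 − 2(50.14) − 2(10.97) = 101.6
  V: 596.1 − 3(50.14) − 1(10.97) = 434.7
  U: 0 + 1(50.14) = 50.14
  R: 0 + 1(10.97) = 10.97

ξ₂ = 11 mol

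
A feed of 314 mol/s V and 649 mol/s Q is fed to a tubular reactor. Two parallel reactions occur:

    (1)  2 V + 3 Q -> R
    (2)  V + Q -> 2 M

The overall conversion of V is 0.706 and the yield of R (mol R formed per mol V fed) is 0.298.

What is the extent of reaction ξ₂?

ξ₂ = 34.5 mol/s

Yield of R: 1ξ₁ / 314 = 0.298 → ξ₁ = 93.57 mol/s.
Conversion of V: 2ξ₁ + 1ξ₂ = 0.706 × 314 = 221.7 → ξ₂ = 34.54 mol/s.
Outlet amounts (n = n₀ + Σ ν·ξ):
  V: 314 − 2(93.57) − 1(34.54) = 92.32
  Q: 649 − 3(93.57) − 1(34.54) = 333.7
  R: 0 + 1(93.57) = 93.57
  M: 0 + 2(34.54) = 69.08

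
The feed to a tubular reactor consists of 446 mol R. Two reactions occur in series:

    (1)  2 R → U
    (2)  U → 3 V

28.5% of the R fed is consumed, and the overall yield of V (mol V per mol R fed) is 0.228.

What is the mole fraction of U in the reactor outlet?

Conversion of R: R consumed = 2ξ₁ = 0.285 × 446 → ξ₁ = 63.55 mol.
Yield of V: 3ξ₂ / 446 = 0.228 → ξ₂ = 33.9 mol.
Outlet amounts (n = n₀ + Σ ν·ξ):
  R: 446 − 2(63.55) = 318.9
  U: 0 + 1(63.55) − 1(33.9) = 29.66
  V: 0 + 3(33.9) = 101.7
Total out = 450.2 mol; y_U = 29.66 / 450.2 = 0.06587.

0.0659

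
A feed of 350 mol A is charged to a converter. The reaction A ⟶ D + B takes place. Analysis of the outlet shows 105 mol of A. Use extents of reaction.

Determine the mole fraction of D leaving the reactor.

For A: n = n₀ − 1ξ → 105 = 350 − 1ξ, giving ξ = 245 mol.
Outlet amounts (n = n₀ + ν ξ):
  A: 350 − 1(245) = 105
  D: 0 + 1(245) = 245
  B: 0 + 1(245) = 245
Total out = 595 mol; y_D = 245 / 595 = 0.4118.

0.412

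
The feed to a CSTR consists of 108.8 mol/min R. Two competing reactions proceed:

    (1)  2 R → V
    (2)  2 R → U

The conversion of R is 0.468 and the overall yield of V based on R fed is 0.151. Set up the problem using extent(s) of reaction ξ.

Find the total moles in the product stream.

83.3 mol/min

Yield of V: 1ξ₁ / 108.8 = 0.151 → ξ₁ = 16.43 mol/min.
Conversion of R: 2ξ₁ + 2ξ₂ = 0.468 × 108.8 = 50.92 → ξ₂ = 9.03 mol/min.
Outlet amounts (n = n₀ + Σ ν·ξ):
  R: 108.8 − 2(16.43) − 2(9.03) = 57.88
  V: 0 + 1(16.43) = 16.43
  U: 0 + 1(9.03) = 9.03
Total out = 57.88 + 16.43 + 9.03 = 83.34 mol/min.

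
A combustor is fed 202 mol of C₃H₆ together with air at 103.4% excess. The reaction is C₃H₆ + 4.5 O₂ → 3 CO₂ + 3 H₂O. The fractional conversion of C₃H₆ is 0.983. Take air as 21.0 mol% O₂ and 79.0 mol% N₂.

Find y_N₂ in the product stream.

0.764

Stoichiometric O₂ = 4.5 × 202 = 909 mol; O₂ fed = 909 × 2.034 = 1849 mol.
N₂ fed = 1849 × 79/21 = 6955 mol.
Fuel reacted = 0.983 × 202 → ξ = 198.6 mol.
Outlet (n = n₀ + ν ξ):
  C₃H₆: 202 − 1(198.6) = 3.434
  O₂: 1849 − 4.5(198.6) = 955.4
  N₂: 6955 (inert)
  CO₂: 0 + 3(198.6) = 595.7
  H₂O: 0 + 3(198.6) = 595.7
Total out = 9106 mol; y_N₂ = 6955 / 9106 = 0.7639.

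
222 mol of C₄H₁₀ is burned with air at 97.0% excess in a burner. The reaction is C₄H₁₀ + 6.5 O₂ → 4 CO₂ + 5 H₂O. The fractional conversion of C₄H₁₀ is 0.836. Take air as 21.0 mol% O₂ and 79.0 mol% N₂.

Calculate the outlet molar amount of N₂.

10700 mol

Stoichiometric O₂ = 6.5 × 222 = 1443 mol; O₂ fed = 1443 × 1.970 = 2843 mol.
N₂ fed = 2843 × 79/21 = 10690 mol.
Fuel reacted = 0.836 × 222 → ξ = 185.6 mol.
Outlet (n = n₀ + ν ξ):
  C₄H₁₀: 222 − 1(185.6) = 36.41
  O₂: 2843 − 6.5(185.6) = 1636
  N₂: 10690 (inert)
  CO₂: 0 + 4(185.6) = 742.4
  H₂O: 0 + 5(185.6) = 928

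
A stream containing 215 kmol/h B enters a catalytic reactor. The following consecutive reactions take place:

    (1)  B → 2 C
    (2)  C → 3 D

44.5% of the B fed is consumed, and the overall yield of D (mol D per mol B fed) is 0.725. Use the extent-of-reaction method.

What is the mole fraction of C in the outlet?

Conversion of B: B consumed = 1ξ₁ = 0.445 × 215 → ξ₁ = 95.67 kmol/h.
Yield of D: 3ξ₂ / 215 = 0.725 → ξ₂ = 51.96 kmol/h.
Outlet amounts (n = n₀ + Σ ν·ξ):
  B: 215 − 1(95.67) = 119.3
  C: 0 + 2(95.67) − 1(51.96) = 139.4
  D: 0 + 3(51.96) = 155.9
Total out = 414.6 kmol/h; y_C = 139.4 / 414.6 = 0.3362.

0.336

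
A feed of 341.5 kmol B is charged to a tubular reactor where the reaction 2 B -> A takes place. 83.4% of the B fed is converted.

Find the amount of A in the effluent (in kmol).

B reacted = 0.834 × 341.5 = 284.8 kmol; ν_B = −2, so ξ = 284.8/2 = 142.4 kmol.
Outlet amounts (n = n₀ + ν ξ):
  B: 341.5 − 2(142.4) = 56.69
  A: 0 + 1(142.4) = 142.4

142 kmol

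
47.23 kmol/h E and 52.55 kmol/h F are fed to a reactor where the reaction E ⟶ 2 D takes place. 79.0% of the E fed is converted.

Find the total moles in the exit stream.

E reacted = 0.79 × 47.23 = 37.31 kmol/h; ν_E = −1, so ξ = 37.31/1 = 37.31 kmol/h.
Outlet amounts (n = n₀ + ν ξ):
  E: 47.23 − 1(37.31) = 9.918
  D: 0 + 2(37.31) = 74.62
  F: 52.55 (inert)
Total out = 9.918 + 74.62 + 52.55 = 137.1 kmol/h.

137 kmol/h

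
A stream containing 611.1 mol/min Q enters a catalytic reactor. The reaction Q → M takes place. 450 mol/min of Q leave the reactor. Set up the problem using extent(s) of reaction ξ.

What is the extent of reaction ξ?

ξ = 161 mol/min

For Q: n = n₀ − 1ξ → 450 = 611.1 − 1ξ, giving ξ = 161.1 mol/min.
Outlet amounts (n = n₀ + ν ξ):
  Q: 611.1 − 1(161.1) = 450
  M: 0 + 1(161.1) = 161.1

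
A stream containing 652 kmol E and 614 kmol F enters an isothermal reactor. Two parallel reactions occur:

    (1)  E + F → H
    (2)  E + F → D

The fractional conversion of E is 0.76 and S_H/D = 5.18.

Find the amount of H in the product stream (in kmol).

415 kmol

Conversion of E: E consumed = 0.76 × 652 = 495.5 kmol = 1ξ₁ + 1ξ₂.
Selectivity: 1ξ₁ / (1ξ₂) = 5.18 → ξ₁ = 5.18 ξ₂.
Substitute: (1·5.18 + 1) ξ₂ = 495.5 → ξ₂ = 80.18 kmol, ξ₁ = 415.3 kmol.
Outlet amounts (n = n₀ + Σ ν·ξ):
  E: 652 − 1(415.3) − 1(80.18) = 156.5
  F: 614 − 1(415.3) − 1(80.18) = 118.5
  H: 0 + 1(415.3) = 415.3
  D: 0 + 1(80.18) = 80.18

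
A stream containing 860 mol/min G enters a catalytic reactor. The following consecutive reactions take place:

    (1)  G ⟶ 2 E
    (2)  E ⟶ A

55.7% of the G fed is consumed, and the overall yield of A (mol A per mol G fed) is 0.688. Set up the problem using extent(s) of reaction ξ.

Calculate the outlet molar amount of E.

366 mol/min

Conversion of G: G consumed = 1ξ₁ = 0.557 × 860 → ξ₁ = 479 mol/min.
Yield of A: 1ξ₂ / 860 = 0.688 → ξ₂ = 591.7 mol/min.
Outlet amounts (n = n₀ + Σ ν·ξ):
  G: 860 − 1(479) = 381
  E: 0 + 2(479) − 1(591.7) = 366.4
  A: 0 + 1(591.7) = 591.7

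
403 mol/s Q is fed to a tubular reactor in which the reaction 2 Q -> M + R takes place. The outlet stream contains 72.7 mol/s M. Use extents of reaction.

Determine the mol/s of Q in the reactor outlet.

For M: n = n₀ + 1ξ → 72.7 = 0 + 1ξ, giving ξ = 72.7 mol/s.
Outlet amounts (n = n₀ + ν ξ):
  Q: 403 − 2(72.7) = 257.6
  M: 0 + 1(72.7) = 72.7
  R: 0 + 1(72.7) = 72.7

258 mol/s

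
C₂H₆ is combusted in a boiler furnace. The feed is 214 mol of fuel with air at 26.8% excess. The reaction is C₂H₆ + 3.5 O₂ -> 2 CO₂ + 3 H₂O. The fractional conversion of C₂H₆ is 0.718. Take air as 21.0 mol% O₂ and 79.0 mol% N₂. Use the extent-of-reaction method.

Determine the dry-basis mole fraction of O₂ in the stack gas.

0.0946

Stoichiometric O₂ = 3.5 × 214 = 749 mol; O₂ fed = 749 × 1.268 = 949.7 mol.
N₂ fed = 949.7 × 79/21 = 3573 mol.
Fuel reacted = 0.718 × 214 → ξ = 153.7 mol.
Outlet (n = n₀ + ν ξ):
  C₂H₆: 214 − 1(153.7) = 60.35
  O₂: 949.7 − 3.5(153.7) = 412
  N₂: 3573 (inert)
  CO₂: 0 + 2(153.7) = 307.3
  H₂O: 0 + 3(153.7) = 461
Dry total = 4352 mol; y_O₂ (dry) = 412 / 4352 = 0.09465.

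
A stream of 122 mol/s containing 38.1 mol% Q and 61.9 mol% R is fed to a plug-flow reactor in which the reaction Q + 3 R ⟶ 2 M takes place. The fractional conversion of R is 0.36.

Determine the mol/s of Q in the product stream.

37.4 mol/s

R reacted = 0.36 × 75.52 = 27.19 mol/s; ν_R = −3, so ξ = 27.19/3 = 9.062 mol/s.
Outlet amounts (n = n₀ + ν ξ):
  Q: 46.48 − 1(9.062) = 37.42
  R: 75.52 − 3(9.062) = 48.33
  M: 0 + 2(9.062) = 18.12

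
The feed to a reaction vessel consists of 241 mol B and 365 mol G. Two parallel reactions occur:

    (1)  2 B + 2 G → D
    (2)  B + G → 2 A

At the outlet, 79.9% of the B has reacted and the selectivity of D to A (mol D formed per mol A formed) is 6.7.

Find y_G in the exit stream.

Conversion of B: B consumed = 0.799 × 241 = 192.6 mol = 2ξ₁ + 1ξ₂.
Selectivity: 1ξ₁ / (2ξ₂) = 6.7 → ξ₁ = 13.4 ξ₂.
Substitute: (2·13.4 + 1) ξ₂ = 192.6 → ξ₂ = 6.927 mol, ξ₁ = 92.82 mol.
Outlet amounts (n = n₀ + Σ ν·ξ):
  B: 241 − 2(92.82) − 1(6.927) = 48.44
  G: 365 − 2(92.82) − 1(6.927) = 172.4
  D: 0 + 1(92.82) = 92.82
  A: 0 + 2(6.927) = 13.85
Total out = 327.6 mol; y_G = 172.4 / 327.6 = 0.5265.

0.526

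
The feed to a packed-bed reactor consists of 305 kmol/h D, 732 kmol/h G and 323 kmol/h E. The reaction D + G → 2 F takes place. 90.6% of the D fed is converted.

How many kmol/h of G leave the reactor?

456 kmol/h

D reacted = 0.906 × 305 = 276.3 kmol/h; ν_D = −1, so ξ = 276.3/1 = 276.3 kmol/h.
Outlet amounts (n = n₀ + ν ξ):
  D: 305 − 1(276.3) = 28.67
  G: 732 − 1(276.3) = 455.7
  F: 0 + 2(276.3) = 552.7
  E: 323 (inert)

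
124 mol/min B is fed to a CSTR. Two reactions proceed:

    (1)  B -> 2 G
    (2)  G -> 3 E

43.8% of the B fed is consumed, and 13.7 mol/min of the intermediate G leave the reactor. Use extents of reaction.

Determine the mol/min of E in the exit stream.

Conversion of B: B consumed = 1ξ₁ = 0.438 × 124 → ξ₁ = 54.31 mol/min.
G balance: n_G = 0 + 2ξ₁ − 1ξ₂ = 13.7 → ξ₂ = (2·54.31 − 13.7)/1 = 94.92 mol/min.
Outlet amounts (n = n₀ + Σ ν·ξ):
  B: 124 − 1(54.31) = 69.69
  G: 0 + 2(54.31) − 1(94.92) = 13.7
  E: 0 + 3(94.92) = 284.8

285 mol/min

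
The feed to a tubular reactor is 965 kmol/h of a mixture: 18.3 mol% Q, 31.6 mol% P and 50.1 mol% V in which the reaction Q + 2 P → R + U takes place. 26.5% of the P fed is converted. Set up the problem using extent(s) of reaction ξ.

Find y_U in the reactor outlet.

P reacted = 0.265 × 304.9 = 80.81 kmol/h; ν_P = −2, so ξ = 80.81/2 = 40.4 kmol/h.
Outlet amounts (n = n₀ + ν ξ):
  Q: 176.6 − 1(40.4) = 136.2
  P: 304.9 − 2(40.4) = 224.1
  R: 0 + 1(40.4) = 40.4
  U: 0 + 1(40.4) = 40.4
  V: 483.5 (inert)
Total out = 924.6 kmol/h; y_U = 40.4 / 924.6 = 0.0437.

0.0437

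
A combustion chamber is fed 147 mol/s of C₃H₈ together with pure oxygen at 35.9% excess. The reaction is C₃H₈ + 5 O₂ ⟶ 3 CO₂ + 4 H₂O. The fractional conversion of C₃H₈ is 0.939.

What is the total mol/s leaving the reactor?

Stoichiometric O₂ = 5 × 147 = 735 mol/s; O₂ fed = 735 × 1.359 = 998.9 mol/s.
Fuel reacted = 0.939 × 147 → ξ = 138 mol/s.
Outlet (n = n₀ + ν ξ):
  C₃H₈: 147 − 1(138) = 8.967
  O₂: 998.9 − 5(138) = 308.7
  CO₂: 0 + 3(138) = 414.1
  H₂O: 0 + 4(138) = 552.1
Total out = 8.967 + 308.7 + 414.1 + 552.1 = 1284 mol/s.

1280 mol/s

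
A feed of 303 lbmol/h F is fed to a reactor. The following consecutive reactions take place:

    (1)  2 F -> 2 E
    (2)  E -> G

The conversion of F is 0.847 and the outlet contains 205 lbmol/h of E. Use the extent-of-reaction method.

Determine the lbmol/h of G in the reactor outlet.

Conversion of F: F consumed = 2ξ₁ = 0.847 × 303 → ξ₁ = 128.3 lbmol/h.
E balance: n_E = 0 + 2ξ₁ − 1ξ₂ = 205 → ξ₂ = (2·128.3 − 205)/1 = 51.64 lbmol/h.
Outlet amounts (n = n₀ + Σ ν·ξ):
  F: 303 − 2(128.3) = 46.36
  E: 0 + 2(128.3) − 1(51.64) = 205
  G: 0 + 1(51.64) = 51.64

51.6 lbmol/h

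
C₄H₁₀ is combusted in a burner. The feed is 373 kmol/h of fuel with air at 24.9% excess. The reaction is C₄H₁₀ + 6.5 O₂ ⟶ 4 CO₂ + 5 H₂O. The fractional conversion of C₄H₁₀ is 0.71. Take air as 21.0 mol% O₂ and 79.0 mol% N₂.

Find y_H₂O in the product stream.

Stoichiometric O₂ = 6.5 × 373 = 2424 kmol/h; O₂ fed = 2424 × 1.249 = 3028 kmol/h.
N₂ fed = 3028 × 79/21 = 11390 kmol/h.
Fuel reacted = 0.71 × 373 → ξ = 264.8 kmol/h.
Outlet (n = n₀ + ν ξ):
  C₄H₁₀: 373 − 1(264.8) = 108.2
  O₂: 3028 − 6.5(264.8) = 1307
  N₂: 11390 (inert)
  CO₂: 0 + 4(264.8) = 1059
  H₂O: 0 + 5(264.8) = 1324
Total out = 15190 kmol/h; y_H₂O = 1324 / 15190 = 0.08717.

0.0872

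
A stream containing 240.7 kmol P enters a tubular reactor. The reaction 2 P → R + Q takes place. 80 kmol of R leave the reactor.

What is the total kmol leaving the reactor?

241 kmol

For R: n = n₀ + 1ξ → 80 = 0 + 1ξ, giving ξ = 80 kmol.
Outlet amounts (n = n₀ + ν ξ):
  P: 240.7 − 2(80) = 80.7
  R: 0 + 1(80) = 80
  Q: 0 + 1(80) = 80
Total out = 80.7 + 80 + 80 = 240.7 kmol.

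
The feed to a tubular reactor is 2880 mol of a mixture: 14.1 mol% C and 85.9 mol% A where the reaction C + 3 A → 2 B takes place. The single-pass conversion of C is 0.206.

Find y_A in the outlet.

0.819

C reacted = 0.206 × 406.1 = 83.65 mol; ν_C = −1, so ξ = 83.65/1 = 83.65 mol.
Outlet amounts (n = n₀ + ν ξ):
  C: 406.1 − 1(83.65) = 322.4
  A: 2474 − 3(83.65) = 2223
  B: 0 + 2(83.65) = 167.3
Total out = 2713 mol; y_A = 2223 / 2713 = 0.8195.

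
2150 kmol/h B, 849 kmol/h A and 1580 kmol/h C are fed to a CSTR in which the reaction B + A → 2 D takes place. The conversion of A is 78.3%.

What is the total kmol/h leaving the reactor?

4580 kmol/h

A reacted = 0.783 × 849 = 664.8 kmol/h; ν_A = −1, so ξ = 664.8/1 = 664.8 kmol/h.
Outlet amounts (n = n₀ + ν ξ):
  B: 2150 − 1(664.8) = 1485
  A: 849 − 1(664.8) = 184.2
  D: 0 + 2(664.8) = 1330
  C: 1580 (inert)
Total out = 1485 + 184.2 + 1330 + 1580 = 4579 kmol/h.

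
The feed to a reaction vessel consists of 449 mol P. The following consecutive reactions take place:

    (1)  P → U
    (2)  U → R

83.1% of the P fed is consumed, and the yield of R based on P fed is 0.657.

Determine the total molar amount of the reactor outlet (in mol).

Conversion of P: P consumed = 1ξ₁ = 0.831 × 449 → ξ₁ = 373.1 mol.
Yield of R: 1ξ₂ / 449 = 0.657 → ξ₂ = 295 mol.
Outlet amounts (n = n₀ + Σ ν·ξ):
  P: 449 − 1(373.1) = 75.88
  U: 0 + 1(373.1) − 1(295) = 78.13
  R: 0 + 1(295) = 295
Total out = 75.88 + 78.13 + 295 = 449 mol.

449 mol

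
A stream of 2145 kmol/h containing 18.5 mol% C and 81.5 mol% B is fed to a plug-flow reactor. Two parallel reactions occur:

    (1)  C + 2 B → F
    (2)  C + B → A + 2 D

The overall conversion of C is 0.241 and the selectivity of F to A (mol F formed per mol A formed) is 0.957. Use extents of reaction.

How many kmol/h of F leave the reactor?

Conversion of C: C consumed = 0.241 × 396.8 = 95.63 kmol/h = 1ξ₁ + 1ξ₂.
Selectivity: 1ξ₁ / (1ξ₂) = 0.957 → ξ₁ = 0.957 ξ₂.
Substitute: (1·0.957 + 1) ξ₂ = 95.63 → ξ₂ = 48.87 kmol/h, ξ₁ = 46.77 kmol/h.
Outlet amounts (n = n₀ + Σ ν·ξ):
  C: 396.8 − 1(46.77) − 1(48.87) = 301.2
  B: 1748 − 2(46.77) − 1(48.87) = 1606
  F: 0 + 1(46.77) = 46.77
  A: 0 + 1(48.87) = 48.87
  D: 0 + 2(48.87) = 97.74

46.8 kmol/h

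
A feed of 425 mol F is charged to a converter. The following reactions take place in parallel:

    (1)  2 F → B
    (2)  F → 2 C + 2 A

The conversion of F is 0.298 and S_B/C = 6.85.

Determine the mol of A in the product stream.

8.92 mol

Conversion of F: F consumed = 0.298 × 425 = 126.6 mol = 2ξ₁ + 1ξ₂.
Selectivity: 1ξ₁ / (2ξ₂) = 6.85 → ξ₁ = 13.7 ξ₂.
Substitute: (2·13.7 + 1) ξ₂ = 126.6 → ξ₂ = 4.46 mol, ξ₁ = 61.1 mol.
Outlet amounts (n = n₀ + Σ ν·ξ):
  F: 425 − 2(61.1) − 1(4.46) = 298.4
  B: 0 + 1(61.1) = 61.1
  C: 0 + 2(4.46) = 8.919
  A: 0 + 2(4.46) = 8.919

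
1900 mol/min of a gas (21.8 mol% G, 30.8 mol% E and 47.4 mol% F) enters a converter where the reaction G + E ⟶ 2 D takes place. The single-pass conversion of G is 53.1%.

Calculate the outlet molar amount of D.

440 mol/min

G reacted = 0.531 × 414.2 = 219.9 mol/min; ν_G = −1, so ξ = 219.9/1 = 219.9 mol/min.
Outlet amounts (n = n₀ + ν ξ):
  G: 414.2 − 1(219.9) = 194.3
  E: 585.2 − 1(219.9) = 365.3
  D: 0 + 2(219.9) = 439.9
  F: 900.6 (inert)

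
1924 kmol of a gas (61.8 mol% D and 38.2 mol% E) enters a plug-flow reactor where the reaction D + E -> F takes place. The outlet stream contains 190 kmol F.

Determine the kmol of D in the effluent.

For F: n = n₀ + 1ξ → 190 = 0 + 1ξ, giving ξ = 190 kmol.
Outlet amounts (n = n₀ + ν ξ):
  D: 1189 − 1(190) = 999
  E: 735 − 1(190) = 545
  F: 0 + 1(190) = 190

999 kmol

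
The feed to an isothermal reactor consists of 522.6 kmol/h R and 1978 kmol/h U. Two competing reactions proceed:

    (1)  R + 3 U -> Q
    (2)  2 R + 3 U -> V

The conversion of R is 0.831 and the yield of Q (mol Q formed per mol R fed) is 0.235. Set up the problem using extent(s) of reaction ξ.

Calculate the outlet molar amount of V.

Yield of Q: 1ξ₁ / 522.6 = 0.235 → ξ₁ = 122.8 kmol/h.
Conversion of R: 1ξ₁ + 2ξ₂ = 0.831 × 522.6 = 434.3 → ξ₂ = 155.7 kmol/h.
Outlet amounts (n = n₀ + Σ ν·ξ):
  R: 522.6 − 1(122.8) − 2(155.7) = 88.32
  U: 1978 − 3(122.8) − 3(155.7) = 1142
  Q: 0 + 1(122.8) = 122.8
  V: 0 + 1(155.7) = 155.7

156 kmol/h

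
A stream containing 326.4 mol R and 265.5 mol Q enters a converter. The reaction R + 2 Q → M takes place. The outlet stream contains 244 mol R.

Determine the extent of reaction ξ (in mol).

For R: n = n₀ − 1ξ → 244 = 326.4 − 1ξ, giving ξ = 82.4 mol.
Outlet amounts (n = n₀ + ν ξ):
  R: 326.4 − 1(82.4) = 244
  Q: 265.5 − 2(82.4) = 100.7
  M: 0 + 1(82.4) = 82.4

ξ = 82.4 mol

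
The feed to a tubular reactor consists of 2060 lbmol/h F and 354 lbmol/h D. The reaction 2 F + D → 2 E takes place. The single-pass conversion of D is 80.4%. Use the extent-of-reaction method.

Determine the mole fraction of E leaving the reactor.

0.267

D reacted = 0.804 × 354 = 284.6 lbmol/h; ν_D = −1, so ξ = 284.6/1 = 284.6 lbmol/h.
Outlet amounts (n = n₀ + ν ξ):
  F: 2060 − 2(284.6) = 1491
  D: 354 − 1(284.6) = 69.38
  E: 0 + 2(284.6) = 569.2
Total out = 2129 lbmol/h; y_E = 569.2 / 2129 = 0.2673.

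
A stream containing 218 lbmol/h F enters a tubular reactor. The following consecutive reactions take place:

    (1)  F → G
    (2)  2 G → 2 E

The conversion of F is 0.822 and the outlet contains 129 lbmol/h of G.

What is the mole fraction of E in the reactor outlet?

Conversion of F: F consumed = 1ξ₁ = 0.822 × 218 → ξ₁ = 179.2 lbmol/h.
G balance: n_G = 0 + 1ξ₁ − 2ξ₂ = 129 → ξ₂ = (1·179.2 − 129)/2 = 25.1 lbmol/h.
Outlet amounts (n = n₀ + Σ ν·ξ):
  F: 218 − 1(179.2) = 38.8
  G: 0 + 1(179.2) − 2(25.1) = 129
  E: 0 + 2(25.1) = 50.2
Total out = 218 lbmol/h; y_E = 50.2 / 218 = 0.2303.

0.23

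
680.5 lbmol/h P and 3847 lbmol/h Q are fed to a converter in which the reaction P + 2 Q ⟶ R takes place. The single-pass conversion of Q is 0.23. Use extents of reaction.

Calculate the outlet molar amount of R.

442 lbmol/h

Q reacted = 0.23 × 3847 = 884.8 lbmol/h; ν_Q = −2, so ξ = 884.8/2 = 442.4 lbmol/h.
Outlet amounts (n = n₀ + ν ξ):
  P: 680.5 − 1(442.4) = 238.1
  Q: 3847 − 2(442.4) = 2962
  R: 0 + 1(442.4) = 442.4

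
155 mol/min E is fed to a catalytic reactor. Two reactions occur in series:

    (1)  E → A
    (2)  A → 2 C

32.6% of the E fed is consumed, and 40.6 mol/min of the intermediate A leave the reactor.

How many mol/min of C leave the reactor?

Conversion of E: E consumed = 1ξ₁ = 0.326 × 155 → ξ₁ = 50.53 mol/min.
A balance: n_A = 0 + 1ξ₁ − 1ξ₂ = 40.6 → ξ₂ = (1·50.53 − 40.6)/1 = 9.93 mol/min.
Outlet amounts (n = n₀ + Σ ν·ξ):
  E: 155 − 1(50.53) = 104.5
  A: 0 + 1(50.53) − 1(9.93) = 40.6
  C: 0 + 2(9.93) = 19.86

19.9 mol/min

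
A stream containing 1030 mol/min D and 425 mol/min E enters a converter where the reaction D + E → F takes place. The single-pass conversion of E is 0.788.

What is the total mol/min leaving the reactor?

E reacted = 0.788 × 425 = 334.9 mol/min; ν_E = −1, so ξ = 334.9/1 = 334.9 mol/min.
Outlet amounts (n = n₀ + ν ξ):
  D: 1030 − 1(334.9) = 695.1
  E: 425 − 1(334.9) = 90.1
  F: 0 + 1(334.9) = 334.9
Total out = 695.1 + 90.1 + 334.9 = 1120 mol/min.

1120 mol/min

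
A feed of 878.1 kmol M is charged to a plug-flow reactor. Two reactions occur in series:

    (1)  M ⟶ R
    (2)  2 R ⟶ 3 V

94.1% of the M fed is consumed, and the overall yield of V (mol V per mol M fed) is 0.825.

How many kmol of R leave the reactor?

343 kmol

Conversion of M: M consumed = 1ξ₁ = 0.941 × 878.1 → ξ₁ = 826.3 kmol.
Yield of V: 3ξ₂ / 878.1 = 0.825 → ξ₂ = 241.5 kmol.
Outlet amounts (n = n₀ + Σ ν·ξ):
  M: 878.1 − 1(826.3) = 51.81
  R: 0 + 1(826.3) − 2(241.5) = 343.3
  V: 0 + 3(241.5) = 724.4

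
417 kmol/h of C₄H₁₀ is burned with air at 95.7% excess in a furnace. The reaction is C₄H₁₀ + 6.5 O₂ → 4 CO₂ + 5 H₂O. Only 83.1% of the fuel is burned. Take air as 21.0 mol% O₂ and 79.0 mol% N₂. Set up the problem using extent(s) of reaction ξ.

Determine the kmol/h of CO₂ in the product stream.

1390 kmol/h

Stoichiometric O₂ = 6.5 × 417 = 2710 kmol/h; O₂ fed = 2710 × 1.957 = 5304 kmol/h.
N₂ fed = 5304 × 79/21 = 19950 kmol/h.
Fuel reacted = 0.831 × 417 → ξ = 346.5 kmol/h.
Outlet (n = n₀ + ν ξ):
  C₄H₁₀: 417 − 1(346.5) = 70.47
  O₂: 5304 − 6.5(346.5) = 3052
  N₂: 19950 (inert)
  CO₂: 0 + 4(346.5) = 1386
  H₂O: 0 + 5(346.5) = 1733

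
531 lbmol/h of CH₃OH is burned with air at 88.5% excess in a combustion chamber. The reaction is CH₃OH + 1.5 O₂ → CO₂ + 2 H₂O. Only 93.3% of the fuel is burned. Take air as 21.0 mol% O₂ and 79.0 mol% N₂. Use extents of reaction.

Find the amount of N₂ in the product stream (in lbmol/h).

Stoichiometric O₂ = 1.5 × 531 = 796.5 lbmol/h; O₂ fed = 796.5 × 1.885 = 1501 lbmol/h.
N₂ fed = 1501 × 79/21 = 5648 lbmol/h.
Fuel reacted = 0.933 × 531 → ξ = 495.4 lbmol/h.
Outlet (n = n₀ + ν ξ):
  CH₃OH: 531 − 1(495.4) = 35.58
  O₂: 1501 − 1.5(495.4) = 758.3
  N₂: 5648 (inert)
  CO₂: 0 + 1(495.4) = 495.4
  H₂O: 0 + 2(495.4) = 990.8

5650 lbmol/h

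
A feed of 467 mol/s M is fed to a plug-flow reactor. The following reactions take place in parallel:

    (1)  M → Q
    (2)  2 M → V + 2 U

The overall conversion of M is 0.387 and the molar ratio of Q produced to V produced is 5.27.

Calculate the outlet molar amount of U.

Conversion of M: M consumed = 0.387 × 467 = 180.7 mol/s = 1ξ₁ + 2ξ₂.
Selectivity: 1ξ₁ / (1ξ₂) = 5.27 → ξ₁ = 5.27 ξ₂.
Substitute: (1·5.27 + 2) ξ₂ = 180.7 → ξ₂ = 24.86 mol/s, ξ₁ = 131 mol/s.
Outlet amounts (n = n₀ + Σ ν·ξ):
  M: 467 − 1(131) − 2(24.86) = 286.3
  Q: 0 + 1(131) = 131
  V: 0 + 1(24.86) = 24.86
  U: 0 + 2(24.86) = 49.72

49.7 mol/s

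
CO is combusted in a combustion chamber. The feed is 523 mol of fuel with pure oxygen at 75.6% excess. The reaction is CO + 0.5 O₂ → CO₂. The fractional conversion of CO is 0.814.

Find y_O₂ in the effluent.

0.32

Stoichiometric O₂ = 0.5 × 523 = 261.5 mol; O₂ fed = 261.5 × 1.756 = 459.2 mol.
Fuel reacted = 0.814 × 523 → ξ = 425.7 mol.
Outlet (n = n₀ + ν ξ):
  CO: 523 − 1(425.7) = 97.28
  O₂: 459.2 − 0.5(425.7) = 246.3
  CO₂: 0 + 1(425.7) = 425.7
Total out = 769.3 mol; y_O₂ = 246.3 / 769.3 = 0.3202.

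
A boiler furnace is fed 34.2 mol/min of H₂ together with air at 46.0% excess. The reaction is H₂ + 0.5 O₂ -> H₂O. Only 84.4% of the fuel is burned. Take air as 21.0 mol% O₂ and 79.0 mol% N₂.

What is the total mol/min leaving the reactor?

Stoichiometric O₂ = 0.5 × 34.2 = 17.1 mol/min; O₂ fed = 17.1 × 1.460 = 24.97 mol/min.
N₂ fed = 24.97 × 79/21 = 93.92 mol/min.
Fuel reacted = 0.844 × 34.2 → ξ = 28.86 mol/min.
Outlet (n = n₀ + ν ξ):
  H₂: 34.2 − 1(28.86) = 5.335
  O₂: 24.97 − 0.5(28.86) = 10.53
  N₂: 93.92 (inert)
  H₂O: 0 + 1(28.86) = 28.86
Total out = 5.335 + 10.53 + 93.92 + 28.86 = 138.7 mol/min.

139 mol/min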